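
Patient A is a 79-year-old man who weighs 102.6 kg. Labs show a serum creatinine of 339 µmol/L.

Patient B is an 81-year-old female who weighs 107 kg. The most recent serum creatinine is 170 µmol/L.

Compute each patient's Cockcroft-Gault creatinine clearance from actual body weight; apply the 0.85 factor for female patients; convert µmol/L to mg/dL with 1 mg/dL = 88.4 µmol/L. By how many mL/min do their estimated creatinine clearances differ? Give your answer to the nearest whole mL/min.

16 mL/min

Patient A: SCr = 339 / 88.4 = 3.835 mg/dL
Patient A: CrCl = (140 − 79) × 102.6 / (72 × 3.835) = 6258.6 / 276.12 ≈ 22.7 mL/min
Patient B: SCr = 170 / 88.4 = 1.923 mg/dL
Patient B: CrCl = (140 − 81) × 107 / (72 × 1.923) × 0.85 = 6313.0 / 138.46 × 0.85 ≈ 38.8 mL/min
|22.7 − 38.8| = 16.1 mL/min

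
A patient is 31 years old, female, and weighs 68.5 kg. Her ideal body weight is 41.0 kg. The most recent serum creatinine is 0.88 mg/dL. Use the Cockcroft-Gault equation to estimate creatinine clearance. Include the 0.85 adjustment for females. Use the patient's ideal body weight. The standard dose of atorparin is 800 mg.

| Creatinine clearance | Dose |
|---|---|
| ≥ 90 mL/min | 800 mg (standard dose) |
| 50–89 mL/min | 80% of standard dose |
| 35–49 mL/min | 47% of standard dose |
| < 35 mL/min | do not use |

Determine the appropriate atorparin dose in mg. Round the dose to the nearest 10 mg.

CrCl = (140 − 31) × 41 / (72 × 0.88) × 0.85 = 4469.0 / 63.36 × 0.85 ≈ 60.0 mL/min
CrCl ≈ 60 mL/min → bracket 50–89 mL/min.
80% of 800 mg = 640 mg

640 mg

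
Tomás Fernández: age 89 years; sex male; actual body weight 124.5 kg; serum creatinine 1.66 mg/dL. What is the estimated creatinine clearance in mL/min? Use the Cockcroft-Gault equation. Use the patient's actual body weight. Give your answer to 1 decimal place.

53.1 mL/min

CrCl = (140 − 89) × 124.5 / (72 × 1.66) = 6349.5 / 119.52 ≈ 53.1 mL/min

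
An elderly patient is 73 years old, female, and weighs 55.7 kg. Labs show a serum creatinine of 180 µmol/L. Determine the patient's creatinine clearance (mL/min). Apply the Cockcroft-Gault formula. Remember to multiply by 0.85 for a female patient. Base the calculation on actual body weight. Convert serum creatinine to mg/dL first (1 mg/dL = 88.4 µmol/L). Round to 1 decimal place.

21.6 mL/min

SCr = 180 / 88.4 = 2.036 mg/dL
CrCl = (140 − 73) × 55.7 / (72 × 2.036) × 0.85 = 3731.9 / 146.59 × 0.85 ≈ 21.6 mL/min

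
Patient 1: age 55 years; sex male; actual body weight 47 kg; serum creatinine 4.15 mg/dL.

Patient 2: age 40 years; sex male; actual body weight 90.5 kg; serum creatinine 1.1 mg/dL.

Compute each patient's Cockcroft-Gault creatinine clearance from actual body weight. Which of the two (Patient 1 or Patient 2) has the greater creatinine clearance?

Patient 2

Patient 1: CrCl = (140 − 55) × 47 / (72 × 4.15) = 3995.0 / 298.80 ≈ 13.4 mL/min
Patient 2: CrCl = (140 − 40) × 90.5 / (72 × 1.1) = 9050.0 / 79.20 ≈ 114.3 mL/min
13.4 vs 114.3 mL/min → Patient 2 is higher.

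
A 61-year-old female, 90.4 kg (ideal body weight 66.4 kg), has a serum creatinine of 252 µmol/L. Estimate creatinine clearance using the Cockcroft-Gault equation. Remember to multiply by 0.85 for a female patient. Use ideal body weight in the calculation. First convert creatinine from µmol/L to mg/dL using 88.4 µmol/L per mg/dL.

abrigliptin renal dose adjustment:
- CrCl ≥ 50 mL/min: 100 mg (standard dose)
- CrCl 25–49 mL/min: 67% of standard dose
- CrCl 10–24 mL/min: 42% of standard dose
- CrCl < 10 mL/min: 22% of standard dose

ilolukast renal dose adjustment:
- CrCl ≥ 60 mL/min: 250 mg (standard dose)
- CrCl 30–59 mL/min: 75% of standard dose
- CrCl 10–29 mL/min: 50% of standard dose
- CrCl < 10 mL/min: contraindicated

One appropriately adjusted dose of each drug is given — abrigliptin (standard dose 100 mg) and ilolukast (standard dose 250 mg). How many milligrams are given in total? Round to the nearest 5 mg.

165 mg

SCr = 252 / 88.4 = 2.851 mg/dL
CrCl = (140 − 61) × 66.4 / (72 × 2.851) × 0.85 = 5245.6 / 205.27 × 0.85 ≈ 21.7 mL/min
CrCl ≈ 22 mL/min.
abrigliptin: 10–24 mL/min → 42% of 100 mg = 42 mg.
ilolukast: 10–29 mL/min → 50% of 250 mg = 125 mg.
Total = 42 + 125 = 167 mg.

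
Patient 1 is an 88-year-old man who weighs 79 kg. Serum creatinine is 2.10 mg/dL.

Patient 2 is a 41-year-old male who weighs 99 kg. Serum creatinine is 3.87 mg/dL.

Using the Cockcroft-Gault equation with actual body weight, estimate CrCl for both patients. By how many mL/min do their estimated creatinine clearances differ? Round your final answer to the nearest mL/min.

Patient 1: CrCl = (140 − 88) × 79 / (72 × 2.1) = 4108.0 / 151.20 ≈ 27.2 mL/min
Patient 2: CrCl = (140 − 41) × 99 / (72 × 3.87) = 9801.0 / 278.64 ≈ 35.2 mL/min
|27.2 − 35.2| = 8.0 mL/min

8 mL/min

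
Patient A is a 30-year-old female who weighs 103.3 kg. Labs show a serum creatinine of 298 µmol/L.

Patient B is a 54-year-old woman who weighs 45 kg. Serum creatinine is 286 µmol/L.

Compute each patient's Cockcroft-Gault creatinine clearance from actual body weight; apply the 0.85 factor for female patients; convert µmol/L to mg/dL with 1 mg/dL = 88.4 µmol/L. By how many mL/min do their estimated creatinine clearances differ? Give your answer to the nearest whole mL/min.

Patient A: SCr = 298 / 88.4 = 3.371 mg/dL
Patient A: CrCl = (140 − 30) × 103.3 / (72 × 3.371) × 0.85 = 11363.0 / 242.71 × 0.85 ≈ 39.8 mL/min
Patient B: SCr = 286 / 88.4 = 3.235 mg/dL
Patient B: CrCl = (140 − 54) × 45 / (72 × 3.235) × 0.85 = 3870.0 / 232.92 × 0.85 ≈ 14.1 mL/min
|39.8 − 14.1| = 25.7 mL/min

26 mL/min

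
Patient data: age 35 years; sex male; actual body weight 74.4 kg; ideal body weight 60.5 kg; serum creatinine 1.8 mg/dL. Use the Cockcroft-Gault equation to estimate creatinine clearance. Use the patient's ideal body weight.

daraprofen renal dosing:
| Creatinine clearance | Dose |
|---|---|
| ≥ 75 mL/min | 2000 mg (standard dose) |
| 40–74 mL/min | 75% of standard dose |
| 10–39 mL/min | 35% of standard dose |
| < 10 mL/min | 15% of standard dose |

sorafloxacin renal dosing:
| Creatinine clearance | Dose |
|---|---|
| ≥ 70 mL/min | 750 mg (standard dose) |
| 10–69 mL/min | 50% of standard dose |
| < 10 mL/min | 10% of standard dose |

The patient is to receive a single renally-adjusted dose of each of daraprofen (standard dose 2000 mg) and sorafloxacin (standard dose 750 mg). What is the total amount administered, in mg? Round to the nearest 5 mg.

CrCl = (140 − 35) × 60.5 / (72 × 1.8) = 6352.5 / 129.60 ≈ 49.0 mL/min
CrCl ≈ 49 mL/min.
daraprofen: 40–74 mL/min → 75% of 2000 mg = 1500 mg.
sorafloxacin: 10–69 mL/min → 50% of 750 mg = 375 mg.
Total = 1500 + 375 = 1875 mg.

1875 mg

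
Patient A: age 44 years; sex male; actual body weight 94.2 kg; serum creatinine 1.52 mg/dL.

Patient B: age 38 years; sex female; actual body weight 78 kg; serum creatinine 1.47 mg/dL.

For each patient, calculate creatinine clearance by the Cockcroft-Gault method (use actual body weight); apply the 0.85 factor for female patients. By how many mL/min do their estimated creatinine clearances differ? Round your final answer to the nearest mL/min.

Patient A: CrCl = (140 − 44) × 94.2 / (72 × 1.52) = 9043.2 / 109.44 ≈ 82.6 mL/min
Patient B: CrCl = (140 − 38) × 78 / (72 × 1.47) × 0.85 = 7956.0 / 105.84 × 0.85 ≈ 63.9 mL/min
|82.6 − 63.9| = 18.7 mL/min

19 mL/min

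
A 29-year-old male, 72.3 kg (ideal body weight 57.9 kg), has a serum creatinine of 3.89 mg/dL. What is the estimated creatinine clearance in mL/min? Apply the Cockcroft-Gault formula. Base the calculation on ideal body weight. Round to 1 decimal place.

22.9 mL/min

CrCl = (140 − 29) × 57.9 / (72 × 3.89) = 6426.9 / 280.08 ≈ 22.9 mL/min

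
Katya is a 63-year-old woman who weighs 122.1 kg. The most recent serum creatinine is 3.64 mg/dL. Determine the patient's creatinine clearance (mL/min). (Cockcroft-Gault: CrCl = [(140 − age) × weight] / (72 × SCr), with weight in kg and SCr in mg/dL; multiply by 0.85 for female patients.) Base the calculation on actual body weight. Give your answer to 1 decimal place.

30.5 mL/min

CrCl = (140 − 63) × 122.1 / (72 × 3.64) × 0.85 = 9401.7 / 262.08 × 0.85 ≈ 30.5 mL/min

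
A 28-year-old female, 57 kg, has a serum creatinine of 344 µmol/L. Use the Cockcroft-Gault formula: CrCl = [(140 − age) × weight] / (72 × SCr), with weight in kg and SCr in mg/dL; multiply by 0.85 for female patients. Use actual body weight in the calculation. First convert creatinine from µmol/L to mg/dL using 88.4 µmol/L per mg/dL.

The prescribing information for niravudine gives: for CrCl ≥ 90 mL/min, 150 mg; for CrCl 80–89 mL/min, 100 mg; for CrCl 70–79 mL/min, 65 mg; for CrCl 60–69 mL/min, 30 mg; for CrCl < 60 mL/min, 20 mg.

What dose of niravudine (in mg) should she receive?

SCr = 344 / 88.4 = 3.891 mg/dL
CrCl = (140 − 28) × 57 / (72 × 3.891) × 0.85 = 6384.0 / 280.15 × 0.85 ≈ 19.4 mL/min
CrCl ≈ 19 mL/min → bracket < 60 mL/min.
Dose for this bracket: 20 mg.

20 mg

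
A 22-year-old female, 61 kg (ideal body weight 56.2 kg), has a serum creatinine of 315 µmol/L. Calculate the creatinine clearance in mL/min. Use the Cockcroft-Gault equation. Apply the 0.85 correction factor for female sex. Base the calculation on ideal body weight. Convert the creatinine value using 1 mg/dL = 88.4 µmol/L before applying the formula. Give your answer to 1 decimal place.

22.0 mL/min

SCr = 315 / 88.4 = 3.563 mg/dL
CrCl = (140 − 22) × 56.2 / (72 × 3.563) × 0.85 = 6631.6 / 256.54 × 0.85 ≈ 22.0 mL/min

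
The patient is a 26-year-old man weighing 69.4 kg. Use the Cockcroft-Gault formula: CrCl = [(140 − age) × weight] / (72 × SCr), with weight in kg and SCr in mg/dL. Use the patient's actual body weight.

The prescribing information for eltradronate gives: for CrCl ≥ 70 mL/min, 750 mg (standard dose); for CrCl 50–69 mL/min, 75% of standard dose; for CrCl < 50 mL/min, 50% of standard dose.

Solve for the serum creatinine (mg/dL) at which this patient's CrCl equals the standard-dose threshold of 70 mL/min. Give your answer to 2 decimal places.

1.57 mg/dL

Standard dose requires CrCl ≥ 70 mL/min.
Set (140 − 26) × 69.4 / (72 × SCr) = 70
SCr = (140 − 26) × 69.4 / (72 × 70) = 1.570 mg/dL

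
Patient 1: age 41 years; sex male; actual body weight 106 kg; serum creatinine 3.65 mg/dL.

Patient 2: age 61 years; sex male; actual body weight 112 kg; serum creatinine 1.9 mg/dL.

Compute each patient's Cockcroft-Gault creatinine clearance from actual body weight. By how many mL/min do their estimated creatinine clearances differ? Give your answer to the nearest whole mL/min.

Patient 1: CrCl = (140 − 41) × 106 / (72 × 3.65) = 10494.0 / 262.80 ≈ 39.9 mL/min
Patient 2: CrCl = (140 − 61) × 112 / (72 × 1.9) = 8848.0 / 136.80 ≈ 64.7 mL/min
|39.9 − 64.7| = 24.8 mL/min

25 mL/min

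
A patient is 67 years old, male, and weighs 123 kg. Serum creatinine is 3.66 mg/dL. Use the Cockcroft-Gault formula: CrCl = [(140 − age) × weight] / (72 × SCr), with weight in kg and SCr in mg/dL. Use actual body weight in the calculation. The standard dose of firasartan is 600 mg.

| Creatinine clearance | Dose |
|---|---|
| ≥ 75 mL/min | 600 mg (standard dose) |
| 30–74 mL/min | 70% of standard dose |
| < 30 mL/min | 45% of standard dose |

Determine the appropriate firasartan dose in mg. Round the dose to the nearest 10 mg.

420 mg

CrCl = (140 − 67) × 123 / (72 × 3.66) = 8979.0 / 263.52 ≈ 34.1 mL/min
CrCl ≈ 34 mL/min → bracket 30–74 mL/min.
70% of 600 mg = 420 mg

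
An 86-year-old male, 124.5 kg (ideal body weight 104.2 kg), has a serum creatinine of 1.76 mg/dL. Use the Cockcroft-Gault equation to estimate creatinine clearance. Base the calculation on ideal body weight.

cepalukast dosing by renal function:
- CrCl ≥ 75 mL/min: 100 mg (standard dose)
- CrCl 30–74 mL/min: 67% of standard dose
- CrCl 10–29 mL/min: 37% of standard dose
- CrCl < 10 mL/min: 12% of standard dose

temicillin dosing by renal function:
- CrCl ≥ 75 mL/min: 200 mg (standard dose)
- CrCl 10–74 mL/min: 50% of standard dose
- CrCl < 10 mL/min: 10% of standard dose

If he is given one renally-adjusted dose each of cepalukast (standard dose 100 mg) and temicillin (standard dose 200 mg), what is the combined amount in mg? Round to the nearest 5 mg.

CrCl = (140 − 86) × 104.2 / (72 × 1.76) = 5626.8 / 126.72 ≈ 44.4 mL/min
CrCl ≈ 44 mL/min.
cepalukast: 30–74 mL/min → 67% of 100 mg = 67 mg.
temicillin: 10–74 mL/min → 50% of 200 mg = 100 mg.
Total = 67 + 100 = 167 mg.

165 mg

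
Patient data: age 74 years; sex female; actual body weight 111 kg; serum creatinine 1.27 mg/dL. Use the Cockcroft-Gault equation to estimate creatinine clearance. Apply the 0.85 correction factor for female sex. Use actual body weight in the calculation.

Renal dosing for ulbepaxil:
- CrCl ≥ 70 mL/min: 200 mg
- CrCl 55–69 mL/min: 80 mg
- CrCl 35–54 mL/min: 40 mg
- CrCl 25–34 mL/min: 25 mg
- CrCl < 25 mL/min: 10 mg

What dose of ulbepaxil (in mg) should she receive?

CrCl = (140 − 74) × 111 / (72 × 1.27) × 0.85 = 7326.0 / 91.44 × 0.85 ≈ 68.1 mL/min
CrCl ≈ 68 mL/min → bracket 55–69 mL/min.
Dose for this bracket: 80 mg.

80 mg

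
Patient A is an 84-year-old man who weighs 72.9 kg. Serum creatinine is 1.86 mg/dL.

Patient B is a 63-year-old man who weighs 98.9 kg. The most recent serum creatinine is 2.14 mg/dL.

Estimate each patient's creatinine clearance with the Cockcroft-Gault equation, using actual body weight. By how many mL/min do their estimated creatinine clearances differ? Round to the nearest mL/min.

Patient A: CrCl = (140 − 84) × 72.9 / (72 × 1.86) = 4082.4 / 133.92 ≈ 30.5 mL/min
Patient B: CrCl = (140 − 63) × 98.9 / (72 × 2.14) = 7615.3 / 154.08 ≈ 49.4 mL/min
|30.5 − 49.4| = 18.9 mL/min

19 mL/min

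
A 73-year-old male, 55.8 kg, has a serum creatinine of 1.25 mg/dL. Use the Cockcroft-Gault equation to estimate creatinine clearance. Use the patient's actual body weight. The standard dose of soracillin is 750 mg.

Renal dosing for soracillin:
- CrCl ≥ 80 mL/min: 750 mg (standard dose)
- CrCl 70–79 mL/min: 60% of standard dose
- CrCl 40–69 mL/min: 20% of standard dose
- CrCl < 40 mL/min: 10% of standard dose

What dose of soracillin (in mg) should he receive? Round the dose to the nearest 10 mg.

CrCl = (140 − 73) × 55.8 / (72 × 1.25) = 3738.6 / 90.00 ≈ 41.5 mL/min
CrCl ≈ 42 mL/min → bracket 40–69 mL/min.
20% of 750 mg = 150 mg

150 mg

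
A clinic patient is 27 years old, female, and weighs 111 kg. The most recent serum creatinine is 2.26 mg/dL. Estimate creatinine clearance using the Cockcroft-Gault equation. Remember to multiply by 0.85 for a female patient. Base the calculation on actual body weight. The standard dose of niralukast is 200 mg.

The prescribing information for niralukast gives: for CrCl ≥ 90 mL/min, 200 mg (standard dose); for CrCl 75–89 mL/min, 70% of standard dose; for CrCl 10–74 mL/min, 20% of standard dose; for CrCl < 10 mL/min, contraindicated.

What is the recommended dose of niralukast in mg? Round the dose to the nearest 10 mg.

40 mg

CrCl = (140 − 27) × 111 / (72 × 2.26) × 0.85 = 12543.0 / 162.72 × 0.85 ≈ 65.5 mL/min
CrCl ≈ 66 mL/min → bracket 10–74 mL/min.
20% of 200 mg = 40 mg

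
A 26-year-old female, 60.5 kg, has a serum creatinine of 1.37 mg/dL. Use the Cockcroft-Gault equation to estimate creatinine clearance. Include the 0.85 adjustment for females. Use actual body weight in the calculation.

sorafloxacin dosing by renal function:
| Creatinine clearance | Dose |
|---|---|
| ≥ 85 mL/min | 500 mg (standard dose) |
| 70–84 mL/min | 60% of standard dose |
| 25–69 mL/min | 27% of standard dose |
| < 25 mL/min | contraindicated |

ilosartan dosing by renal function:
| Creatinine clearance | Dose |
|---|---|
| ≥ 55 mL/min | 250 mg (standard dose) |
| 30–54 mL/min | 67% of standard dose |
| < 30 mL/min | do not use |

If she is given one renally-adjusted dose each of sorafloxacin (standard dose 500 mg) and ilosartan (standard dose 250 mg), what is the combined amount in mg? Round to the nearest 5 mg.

385 mg

CrCl = (140 − 26) × 60.5 / (72 × 1.37) × 0.85 = 6897.0 / 98.64 × 0.85 ≈ 59.4 mL/min
CrCl ≈ 59 mL/min.
sorafloxacin: 25–69 mL/min → 27% of 500 mg = 135 mg.
ilosartan: ≥ 55 mL/min → 100% of 250 mg = 250 mg.
Total = 135 + 250 = 385 mg.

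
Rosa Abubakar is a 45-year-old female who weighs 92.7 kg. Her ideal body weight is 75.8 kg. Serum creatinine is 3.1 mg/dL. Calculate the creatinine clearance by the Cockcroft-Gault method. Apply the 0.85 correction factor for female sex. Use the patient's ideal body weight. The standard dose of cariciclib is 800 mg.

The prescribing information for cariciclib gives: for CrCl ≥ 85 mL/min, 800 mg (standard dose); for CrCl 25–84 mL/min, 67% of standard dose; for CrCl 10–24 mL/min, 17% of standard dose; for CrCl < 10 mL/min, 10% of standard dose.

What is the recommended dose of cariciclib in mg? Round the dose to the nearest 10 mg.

540 mg

CrCl = (140 − 45) × 75.8 / (72 × 3.1) × 0.85 = 7201.0 / 223.20 × 0.85 ≈ 27.4 mL/min
CrCl ≈ 27 mL/min → bracket 25–84 mL/min.
67% of 800 mg = 536 mg → 540 mg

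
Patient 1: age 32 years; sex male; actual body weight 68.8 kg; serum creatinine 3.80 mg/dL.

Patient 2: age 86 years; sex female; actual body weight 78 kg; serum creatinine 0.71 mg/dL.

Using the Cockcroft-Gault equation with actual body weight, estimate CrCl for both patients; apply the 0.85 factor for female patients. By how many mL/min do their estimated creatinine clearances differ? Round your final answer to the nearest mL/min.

43 mL/min

Patient 1: CrCl = (140 − 32) × 68.8 / (72 × 3.8) = 7430.4 / 273.60 ≈ 27.2 mL/min
Patient 2: CrCl = (140 − 86) × 78 / (72 × 0.71) × 0.85 = 4212.0 / 51.12 × 0.85 ≈ 70.0 mL/min
|27.2 − 70.0| = 42.8 mL/min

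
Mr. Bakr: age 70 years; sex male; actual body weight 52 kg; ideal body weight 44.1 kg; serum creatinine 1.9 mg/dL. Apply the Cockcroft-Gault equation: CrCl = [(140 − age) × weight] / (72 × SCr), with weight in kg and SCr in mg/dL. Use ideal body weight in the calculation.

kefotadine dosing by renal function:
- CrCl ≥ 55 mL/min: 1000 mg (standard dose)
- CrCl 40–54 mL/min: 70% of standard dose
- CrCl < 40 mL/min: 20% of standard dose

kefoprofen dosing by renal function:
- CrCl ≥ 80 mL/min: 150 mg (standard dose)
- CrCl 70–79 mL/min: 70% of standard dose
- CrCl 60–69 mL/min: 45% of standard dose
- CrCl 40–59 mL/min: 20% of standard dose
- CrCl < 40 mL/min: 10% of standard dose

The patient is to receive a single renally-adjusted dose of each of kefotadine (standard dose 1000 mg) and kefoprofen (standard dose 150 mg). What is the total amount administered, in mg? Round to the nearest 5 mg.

CrCl = (140 − 70) × 44.1 / (72 × 1.9) = 3087.0 / 136.80 ≈ 22.6 mL/min
CrCl ≈ 23 mL/min.
kefotadine: < 40 mL/min → 20% of 1000 mg = 200 mg.
kefoprofen: < 40 mL/min → 10% of 150 mg = 15 mg.
Total = 200 + 15 = 215 mg.

215 mg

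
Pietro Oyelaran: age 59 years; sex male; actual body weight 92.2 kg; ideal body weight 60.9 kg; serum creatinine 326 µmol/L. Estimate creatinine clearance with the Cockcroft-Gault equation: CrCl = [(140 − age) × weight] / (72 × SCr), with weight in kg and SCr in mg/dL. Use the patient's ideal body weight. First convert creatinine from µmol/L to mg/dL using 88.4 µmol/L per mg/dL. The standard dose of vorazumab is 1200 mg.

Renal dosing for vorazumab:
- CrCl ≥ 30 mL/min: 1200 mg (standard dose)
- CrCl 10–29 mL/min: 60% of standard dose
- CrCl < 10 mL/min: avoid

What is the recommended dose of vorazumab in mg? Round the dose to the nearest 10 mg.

720 mg

SCr = 326 / 88.4 = 3.688 mg/dL
CrCl = (140 − 59) × 60.9 / (72 × 3.688) = 4932.9 / 265.54 ≈ 18.6 mL/min
CrCl ≈ 19 mL/min → bracket 10–29 mL/min.
60% of 1200 mg = 720 mg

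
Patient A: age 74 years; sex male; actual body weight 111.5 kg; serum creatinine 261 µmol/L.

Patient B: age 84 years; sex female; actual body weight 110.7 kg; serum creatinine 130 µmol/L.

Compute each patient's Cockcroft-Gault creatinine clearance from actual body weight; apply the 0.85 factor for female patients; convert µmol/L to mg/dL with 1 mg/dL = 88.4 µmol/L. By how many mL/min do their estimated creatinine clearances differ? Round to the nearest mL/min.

15 mL/min

Patient A: SCr = 261 / 88.4 = 2.952 mg/dL
Patient A: CrCl = (140 − 74) × 111.5 / (72 × 2.952) = 7359.0 / 212.54 ≈ 34.6 mL/min
Patient B: SCr = 130 / 88.4 = 1.471 mg/dL
Patient B: CrCl = (140 − 84) × 110.7 / (72 × 1.471) × 0.85 = 6199.2 / 105.91 × 0.85 ≈ 49.8 mL/min
|34.6 − 49.8| = 15.2 mL/min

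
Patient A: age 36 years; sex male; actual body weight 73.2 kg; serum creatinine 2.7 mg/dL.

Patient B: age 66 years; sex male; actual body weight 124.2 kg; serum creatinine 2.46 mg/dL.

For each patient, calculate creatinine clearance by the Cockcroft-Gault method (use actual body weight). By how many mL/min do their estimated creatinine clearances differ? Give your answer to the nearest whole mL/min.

Patient A: CrCl = (140 − 36) × 73.2 / (72 × 2.7) = 7612.8 / 194.40 ≈ 39.2 mL/min
Patient B: CrCl = (140 − 66) × 124.2 / (72 × 2.46) = 9190.8 / 177.12 ≈ 51.9 mL/min
|39.2 − 51.9| = 12.7 mL/min

13 mL/min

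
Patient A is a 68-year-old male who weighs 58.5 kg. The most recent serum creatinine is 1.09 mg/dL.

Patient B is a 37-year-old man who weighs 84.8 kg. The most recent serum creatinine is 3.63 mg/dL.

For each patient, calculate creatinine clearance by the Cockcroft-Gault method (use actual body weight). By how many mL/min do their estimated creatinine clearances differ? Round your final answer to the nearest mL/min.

20 mL/min

Patient A: CrCl = (140 − 68) × 58.5 / (72 × 1.09) = 4212.0 / 78.48 ≈ 53.7 mL/min
Patient B: CrCl = (140 − 37) × 84.8 / (72 × 3.63) = 8734.4 / 261.36 ≈ 33.4 mL/min
|53.7 − 33.4| = 20.3 mL/min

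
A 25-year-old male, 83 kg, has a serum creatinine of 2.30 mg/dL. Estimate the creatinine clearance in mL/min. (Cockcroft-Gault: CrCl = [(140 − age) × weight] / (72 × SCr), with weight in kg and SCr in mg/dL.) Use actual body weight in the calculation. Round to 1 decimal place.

CrCl = (140 − 25) × 83 / (72 × 2.3) = 9545.0 / 165.60 ≈ 57.6 mL/min

57.6 mL/min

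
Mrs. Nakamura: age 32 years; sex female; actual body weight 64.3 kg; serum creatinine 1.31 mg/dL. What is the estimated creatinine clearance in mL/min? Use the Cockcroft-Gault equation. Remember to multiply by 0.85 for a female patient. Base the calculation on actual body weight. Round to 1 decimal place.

62.6 mL/min

CrCl = (140 − 32) × 64.3 / (72 × 1.31) × 0.85 = 6944.4 / 94.32 × 0.85 ≈ 62.6 mL/min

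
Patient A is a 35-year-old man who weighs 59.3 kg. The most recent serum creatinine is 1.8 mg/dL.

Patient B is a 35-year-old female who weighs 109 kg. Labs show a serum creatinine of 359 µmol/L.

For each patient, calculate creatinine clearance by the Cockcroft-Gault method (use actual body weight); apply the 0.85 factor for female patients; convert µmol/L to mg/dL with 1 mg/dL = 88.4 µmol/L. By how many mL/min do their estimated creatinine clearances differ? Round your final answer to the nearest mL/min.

15 mL/min

Patient A: CrCl = (140 − 35) × 59.3 / (72 × 1.8) = 6226.5 / 129.60 ≈ 48.0 mL/min
Patient B: SCr = 359 / 88.4 = 4.061 mg/dL
Patient B: CrCl = (140 − 35) × 109 / (72 × 4.061) × 0.85 = 11445.0 / 292.39 × 0.85 ≈ 33.3 mL/min
|48.0 − 33.3| = 14.7 mL/min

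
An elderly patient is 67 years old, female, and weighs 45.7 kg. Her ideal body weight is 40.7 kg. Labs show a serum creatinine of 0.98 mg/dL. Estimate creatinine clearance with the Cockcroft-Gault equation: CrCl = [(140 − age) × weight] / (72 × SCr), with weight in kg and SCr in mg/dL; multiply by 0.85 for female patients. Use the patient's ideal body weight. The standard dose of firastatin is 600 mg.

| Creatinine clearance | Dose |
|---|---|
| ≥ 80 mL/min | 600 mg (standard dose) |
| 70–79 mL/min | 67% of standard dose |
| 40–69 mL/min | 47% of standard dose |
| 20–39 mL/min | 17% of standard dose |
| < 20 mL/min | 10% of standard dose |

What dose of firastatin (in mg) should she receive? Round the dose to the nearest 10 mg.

100 mg

CrCl = (140 − 67) × 40.7 / (72 × 0.98) × 0.85 = 2971.1 / 70.56 × 0.85 ≈ 35.8 mL/min
CrCl ≈ 36 mL/min → bracket 20–39 mL/min.
17% of 600 mg = 102 mg → 100 mg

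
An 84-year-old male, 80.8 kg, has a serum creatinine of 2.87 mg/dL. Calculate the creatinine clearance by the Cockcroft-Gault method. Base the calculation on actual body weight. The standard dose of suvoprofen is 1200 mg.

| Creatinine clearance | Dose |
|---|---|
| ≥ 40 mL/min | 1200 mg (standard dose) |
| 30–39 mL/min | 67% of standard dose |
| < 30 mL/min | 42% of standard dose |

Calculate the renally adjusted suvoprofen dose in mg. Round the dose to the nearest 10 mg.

CrCl = (140 − 84) × 80.8 / (72 × 2.87) = 4524.8 / 206.64 ≈ 21.9 mL/min
CrCl ≈ 22 mL/min → bracket < 30 mL/min.
42% of 1200 mg = 504 mg → 500 mg

500 mg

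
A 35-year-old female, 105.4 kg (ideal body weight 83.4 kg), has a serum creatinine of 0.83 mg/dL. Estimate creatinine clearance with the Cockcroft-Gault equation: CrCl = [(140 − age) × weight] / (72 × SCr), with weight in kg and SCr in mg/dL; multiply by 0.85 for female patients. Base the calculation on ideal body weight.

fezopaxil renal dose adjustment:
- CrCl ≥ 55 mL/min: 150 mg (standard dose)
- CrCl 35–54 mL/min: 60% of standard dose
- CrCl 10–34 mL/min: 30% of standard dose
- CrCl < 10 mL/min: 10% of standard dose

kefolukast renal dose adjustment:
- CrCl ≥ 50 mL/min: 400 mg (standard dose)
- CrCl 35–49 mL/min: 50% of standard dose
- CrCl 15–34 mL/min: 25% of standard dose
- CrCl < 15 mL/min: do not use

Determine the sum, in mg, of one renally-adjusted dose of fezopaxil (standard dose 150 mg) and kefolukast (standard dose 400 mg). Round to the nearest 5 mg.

550 mg

CrCl = (140 − 35) × 83.4 / (72 × 0.83) × 0.85 = 8757.0 / 59.76 × 0.85 ≈ 124.6 mL/min
CrCl ≈ 125 mL/min.
fezopaxil: ≥ 55 mL/min → 100% of 150 mg = 150 mg.
kefolukast: ≥ 50 mL/min → 100% of 400 mg = 400 mg.
Total = 150 + 400 = 550 mg.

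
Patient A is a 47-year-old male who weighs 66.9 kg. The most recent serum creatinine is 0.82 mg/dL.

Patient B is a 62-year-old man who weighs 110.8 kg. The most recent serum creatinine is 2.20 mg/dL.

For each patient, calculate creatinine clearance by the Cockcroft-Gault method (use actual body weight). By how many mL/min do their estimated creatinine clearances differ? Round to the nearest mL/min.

Patient A: CrCl = (140 − 47) × 66.9 / (72 × 0.82) = 6221.7 / 59.04 ≈ 105.4 mL/min
Patient B: CrCl = (140 − 62) × 110.8 / (72 × 2.2) = 8642.4 / 158.40 ≈ 54.6 mL/min
|105.4 − 54.6| = 50.8 mL/min

51 mL/min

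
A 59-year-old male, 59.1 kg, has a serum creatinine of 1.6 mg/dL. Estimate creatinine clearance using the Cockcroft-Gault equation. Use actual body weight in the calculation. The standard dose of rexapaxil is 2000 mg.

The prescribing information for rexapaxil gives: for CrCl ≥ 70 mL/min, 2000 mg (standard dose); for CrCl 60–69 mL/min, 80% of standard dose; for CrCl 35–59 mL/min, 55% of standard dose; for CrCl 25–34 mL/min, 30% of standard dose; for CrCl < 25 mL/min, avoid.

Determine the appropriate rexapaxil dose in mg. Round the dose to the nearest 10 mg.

1100 mg

CrCl = (140 − 59) × 59.1 / (72 × 1.6) = 4787.1 / 115.20 ≈ 41.6 mL/min
CrCl ≈ 42 mL/min → bracket 35–59 mL/min.
55% of 2000 mg = 1100 mg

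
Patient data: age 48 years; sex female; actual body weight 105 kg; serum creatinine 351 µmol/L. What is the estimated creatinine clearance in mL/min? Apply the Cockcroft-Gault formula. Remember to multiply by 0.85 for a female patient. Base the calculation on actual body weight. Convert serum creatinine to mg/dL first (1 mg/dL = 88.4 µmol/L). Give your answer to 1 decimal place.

28.7 mL/min

SCr = 351 / 88.4 = 3.971 mg/dL
CrCl = (140 − 48) × 105 / (72 × 3.971) × 0.85 = 9660.0 / 285.91 × 0.85 ≈ 28.7 mL/min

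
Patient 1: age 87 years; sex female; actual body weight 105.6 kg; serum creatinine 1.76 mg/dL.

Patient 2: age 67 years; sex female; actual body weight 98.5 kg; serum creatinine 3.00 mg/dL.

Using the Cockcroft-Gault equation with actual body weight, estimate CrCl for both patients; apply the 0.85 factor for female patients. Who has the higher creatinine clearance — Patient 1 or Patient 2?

Patient 1: CrCl = (140 − 87) × 105.6 / (72 × 1.76) × 0.85 = 5596.8 / 126.72 × 0.85 ≈ 37.5 mL/min
Patient 2: CrCl = (140 − 67) × 98.5 / (72 × 3) × 0.85 = 7190.5 / 216.00 × 0.85 ≈ 28.3 mL/min
37.5 vs 28.3 mL/min → Patient 1 is higher.

Patient 1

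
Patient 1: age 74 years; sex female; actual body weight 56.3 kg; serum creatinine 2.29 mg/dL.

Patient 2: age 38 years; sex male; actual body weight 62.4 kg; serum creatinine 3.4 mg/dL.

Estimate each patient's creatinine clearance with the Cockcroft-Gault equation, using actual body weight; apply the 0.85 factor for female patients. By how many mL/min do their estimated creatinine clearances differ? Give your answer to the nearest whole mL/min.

7 mL/min

Patient 1: CrCl = (140 − 74) × 56.3 / (72 × 2.29) × 0.85 = 3715.8 / 164.88 × 0.85 ≈ 19.2 mL/min
Patient 2: CrCl = (140 − 38) × 62.4 / (72 × 3.4) = 6364.8 / 244.80 ≈ 26.0 mL/min
|19.2 − 26.0| = 6.8 mL/min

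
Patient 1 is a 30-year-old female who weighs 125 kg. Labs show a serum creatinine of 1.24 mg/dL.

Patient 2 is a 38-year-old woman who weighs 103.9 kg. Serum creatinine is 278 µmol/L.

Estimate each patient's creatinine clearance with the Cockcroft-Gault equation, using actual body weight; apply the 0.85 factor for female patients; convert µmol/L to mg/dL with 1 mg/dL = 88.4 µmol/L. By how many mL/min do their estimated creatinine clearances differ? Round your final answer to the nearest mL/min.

91 mL/min

Patient 1: CrCl = (140 − 30) × 125 / (72 × 1.24) × 0.85 = 13750.0 / 89.28 × 0.85 ≈ 130.9 mL/min
Patient 2: SCr = 278 / 88.4 = 3.145 mg/dL
Patient 2: CrCl = (140 − 38) × 103.9 / (72 × 3.145) × 0.85 = 10597.8 / 226.44 × 0.85 ≈ 39.8 mL/min
|130.9 − 39.8| = 91.1 mL/min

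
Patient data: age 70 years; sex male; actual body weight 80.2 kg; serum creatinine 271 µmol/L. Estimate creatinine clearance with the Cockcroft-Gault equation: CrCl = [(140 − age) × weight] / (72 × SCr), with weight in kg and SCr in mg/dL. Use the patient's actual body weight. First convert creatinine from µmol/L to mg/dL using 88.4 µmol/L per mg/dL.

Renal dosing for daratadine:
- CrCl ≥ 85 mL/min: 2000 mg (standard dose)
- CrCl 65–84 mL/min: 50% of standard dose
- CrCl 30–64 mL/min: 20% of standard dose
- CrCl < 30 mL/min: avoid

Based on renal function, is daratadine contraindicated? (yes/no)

SCr = 271 / 88.4 = 3.066 mg/dL
CrCl = (140 − 70) × 80.2 / (72 × 3.066) = 5614.0 / 220.75 ≈ 25.4 mL/min
CrCl ≈ 25 mL/min, which is < 30 mL/min.

yes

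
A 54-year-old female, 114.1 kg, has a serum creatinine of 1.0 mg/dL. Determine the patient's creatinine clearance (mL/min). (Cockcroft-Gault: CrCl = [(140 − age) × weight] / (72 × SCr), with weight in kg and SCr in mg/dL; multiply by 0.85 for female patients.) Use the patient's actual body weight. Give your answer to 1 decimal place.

115.8 mL/min

CrCl = (140 − 54) × 114.1 / (72 × 1) × 0.85 = 9812.6 / 72.00 × 0.85 ≈ 115.8 mL/min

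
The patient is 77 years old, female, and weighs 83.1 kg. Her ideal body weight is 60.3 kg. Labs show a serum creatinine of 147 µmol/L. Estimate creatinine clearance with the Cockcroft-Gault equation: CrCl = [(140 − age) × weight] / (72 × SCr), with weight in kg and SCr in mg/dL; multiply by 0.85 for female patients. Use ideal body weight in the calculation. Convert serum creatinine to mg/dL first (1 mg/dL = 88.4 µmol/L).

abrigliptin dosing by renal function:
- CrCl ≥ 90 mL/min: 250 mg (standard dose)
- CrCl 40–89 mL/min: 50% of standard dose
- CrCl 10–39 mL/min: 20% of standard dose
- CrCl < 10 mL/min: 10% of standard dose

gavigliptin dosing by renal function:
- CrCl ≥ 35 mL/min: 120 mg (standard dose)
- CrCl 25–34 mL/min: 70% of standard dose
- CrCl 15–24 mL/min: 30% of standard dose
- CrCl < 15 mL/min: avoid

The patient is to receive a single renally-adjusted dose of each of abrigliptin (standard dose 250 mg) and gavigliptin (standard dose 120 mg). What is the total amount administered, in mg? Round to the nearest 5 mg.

135 mg

SCr = 147 / 88.4 = 1.663 mg/dL
CrCl = (140 − 77) × 60.3 / (72 × 1.663) × 0.85 = 3798.9 / 119.74 × 0.85 ≈ 27.0 mL/min
CrCl ≈ 27 mL/min.
abrigliptin: 10–39 mL/min → 20% of 250 mg = 50 mg.
gavigliptin: 25–34 mL/min → 70% of 120 mg = 84 mg.
Total = 50 + 84 = 134 mg.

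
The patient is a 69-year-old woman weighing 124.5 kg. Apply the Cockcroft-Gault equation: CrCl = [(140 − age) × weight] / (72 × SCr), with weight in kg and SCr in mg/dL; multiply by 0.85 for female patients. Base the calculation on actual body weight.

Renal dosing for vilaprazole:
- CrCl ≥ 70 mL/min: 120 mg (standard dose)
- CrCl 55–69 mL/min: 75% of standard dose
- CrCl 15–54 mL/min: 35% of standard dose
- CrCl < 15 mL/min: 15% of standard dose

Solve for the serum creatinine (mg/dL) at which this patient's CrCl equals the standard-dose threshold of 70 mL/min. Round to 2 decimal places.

Standard dose requires CrCl ≥ 70 mL/min.
Set (140 − 69) × 124.5 × 0.85 / (72 × SCr) = 70
SCr = (140 − 69) × 124.5 × 0.85 / (72 × 70) = 1.491 mg/dL

1.49 mg/dL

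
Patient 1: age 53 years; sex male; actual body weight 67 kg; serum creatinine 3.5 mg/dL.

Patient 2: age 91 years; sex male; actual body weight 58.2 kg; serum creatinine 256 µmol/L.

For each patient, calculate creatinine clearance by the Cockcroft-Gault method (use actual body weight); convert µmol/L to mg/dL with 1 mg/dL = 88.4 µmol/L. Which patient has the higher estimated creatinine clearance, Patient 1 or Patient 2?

Patient 1: CrCl = (140 − 53) × 67 / (72 × 3.5) = 5829.0 / 252.00 ≈ 23.1 mL/min
Patient 2: SCr = 256 / 88.4 = 2.896 mg/dL
Patient 2: CrCl = (140 − 91) × 58.2 / (72 × 2.896) = 2851.8 / 208.51 ≈ 13.7 mL/min
23.1 vs 13.7 mL/min → Patient 1 is higher.

Patient 1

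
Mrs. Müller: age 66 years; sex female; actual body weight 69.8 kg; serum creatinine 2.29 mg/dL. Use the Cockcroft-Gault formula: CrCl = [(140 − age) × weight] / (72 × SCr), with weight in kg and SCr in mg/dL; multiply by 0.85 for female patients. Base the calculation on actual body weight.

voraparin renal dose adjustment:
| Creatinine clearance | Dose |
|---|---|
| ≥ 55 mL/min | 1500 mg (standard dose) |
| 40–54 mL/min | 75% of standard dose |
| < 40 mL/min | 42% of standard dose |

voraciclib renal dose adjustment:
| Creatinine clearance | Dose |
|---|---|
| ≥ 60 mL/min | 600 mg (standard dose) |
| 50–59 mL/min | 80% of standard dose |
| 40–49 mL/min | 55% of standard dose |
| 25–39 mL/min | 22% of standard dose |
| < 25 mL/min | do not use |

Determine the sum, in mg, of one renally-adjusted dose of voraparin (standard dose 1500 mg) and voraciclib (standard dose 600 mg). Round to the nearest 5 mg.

760 mg

CrCl = (140 − 66) × 69.8 / (72 × 2.29) × 0.85 = 5165.2 / 164.88 × 0.85 ≈ 26.6 mL/min
CrCl ≈ 27 mL/min.
voraparin: < 40 mL/min → 42% of 1500 mg = 630 mg.
voraciclib: 25–39 mL/min → 22% of 600 mg = 132 mg.
Total = 630 + 132 = 762 mg.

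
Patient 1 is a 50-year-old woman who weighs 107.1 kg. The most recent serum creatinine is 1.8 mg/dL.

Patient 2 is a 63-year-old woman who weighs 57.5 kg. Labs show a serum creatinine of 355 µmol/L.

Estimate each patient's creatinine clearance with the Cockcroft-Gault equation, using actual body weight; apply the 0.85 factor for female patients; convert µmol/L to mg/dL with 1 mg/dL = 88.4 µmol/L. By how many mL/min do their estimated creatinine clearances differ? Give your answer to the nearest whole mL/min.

50 mL/min

Patient 1: CrCl = (140 − 50) × 107.1 / (72 × 1.8) × 0.85 = 9639.0 / 129.60 × 0.85 ≈ 63.2 mL/min
Patient 2: SCr = 355 / 88.4 = 4.016 mg/dL
Patient 2: CrCl = (140 − 63) × 57.5 / (72 × 4.016) × 0.85 = 4427.5 / 289.15 × 0.85 ≈ 13.0 mL/min
|63.2 − 13.0| = 50.2 mL/min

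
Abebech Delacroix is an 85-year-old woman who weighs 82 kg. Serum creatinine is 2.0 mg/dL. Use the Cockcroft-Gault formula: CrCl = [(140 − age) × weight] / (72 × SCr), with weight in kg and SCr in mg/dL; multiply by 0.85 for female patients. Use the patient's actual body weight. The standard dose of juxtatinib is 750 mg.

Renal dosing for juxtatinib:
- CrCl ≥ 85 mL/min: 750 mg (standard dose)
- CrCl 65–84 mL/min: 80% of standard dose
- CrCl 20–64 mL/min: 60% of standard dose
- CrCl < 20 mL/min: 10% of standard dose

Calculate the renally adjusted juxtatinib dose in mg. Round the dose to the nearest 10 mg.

450 mg

CrCl = (140 − 85) × 82 / (72 × 2) × 0.85 = 4510.0 / 144.00 × 0.85 ≈ 26.6 mL/min
CrCl ≈ 27 mL/min → bracket 20–64 mL/min.
60% of 750 mg = 450 mg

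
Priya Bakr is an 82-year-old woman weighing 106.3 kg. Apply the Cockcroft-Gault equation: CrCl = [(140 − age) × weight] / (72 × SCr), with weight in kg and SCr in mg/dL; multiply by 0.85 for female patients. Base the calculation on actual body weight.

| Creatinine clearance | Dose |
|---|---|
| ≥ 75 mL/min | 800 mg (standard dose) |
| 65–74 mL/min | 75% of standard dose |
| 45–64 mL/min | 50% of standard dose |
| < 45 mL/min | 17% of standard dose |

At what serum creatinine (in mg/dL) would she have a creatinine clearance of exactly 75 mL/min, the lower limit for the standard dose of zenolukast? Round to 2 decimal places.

0.97 mg/dL

Standard dose requires CrCl ≥ 75 mL/min.
Set (140 − 82) × 106.3 × 0.85 / (72 × SCr) = 75
SCr = (140 − 82) × 106.3 × 0.85 / (72 × 75) = 0.970 mg/dL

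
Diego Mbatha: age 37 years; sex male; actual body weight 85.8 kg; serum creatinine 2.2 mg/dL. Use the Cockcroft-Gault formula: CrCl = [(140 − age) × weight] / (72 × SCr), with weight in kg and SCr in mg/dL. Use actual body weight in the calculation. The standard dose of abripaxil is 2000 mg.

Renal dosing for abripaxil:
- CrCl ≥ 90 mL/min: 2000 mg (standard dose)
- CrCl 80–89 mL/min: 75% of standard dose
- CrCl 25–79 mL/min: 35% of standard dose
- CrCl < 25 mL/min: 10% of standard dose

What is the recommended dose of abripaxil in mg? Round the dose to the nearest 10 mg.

CrCl = (140 − 37) × 85.8 / (72 × 2.2) = 8837.4 / 158.40 ≈ 55.8 mL/min
CrCl ≈ 56 mL/min → bracket 25–79 mL/min.
35% of 2000 mg = 700 mg

700 mg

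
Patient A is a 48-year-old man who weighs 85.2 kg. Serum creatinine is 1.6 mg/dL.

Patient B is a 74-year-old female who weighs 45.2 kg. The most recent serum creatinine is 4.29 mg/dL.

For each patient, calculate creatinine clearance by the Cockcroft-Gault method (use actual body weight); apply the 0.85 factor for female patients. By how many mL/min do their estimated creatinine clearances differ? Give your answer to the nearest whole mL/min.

Patient A: CrCl = (140 − 48) × 85.2 / (72 × 1.6) = 7838.4 / 115.20 ≈ 68.0 mL/min
Patient B: CrCl = (140 − 74) × 45.2 / (72 × 4.29) × 0.85 = 2983.2 / 308.88 × 0.85 ≈ 8.2 mL/min
|68.0 − 8.2| = 59.8 mL/min

60 mL/min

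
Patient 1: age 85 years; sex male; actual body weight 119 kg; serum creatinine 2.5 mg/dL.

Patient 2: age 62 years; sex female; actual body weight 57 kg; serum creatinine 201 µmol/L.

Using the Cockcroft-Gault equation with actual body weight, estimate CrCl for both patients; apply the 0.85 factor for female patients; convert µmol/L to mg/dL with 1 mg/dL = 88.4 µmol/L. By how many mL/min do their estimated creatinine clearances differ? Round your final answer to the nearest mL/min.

13 mL/min

Patient 1: CrCl = (140 − 85) × 119 / (72 × 2.5) = 6545.0 / 180.00 ≈ 36.4 mL/min
Patient 2: SCr = 201 / 88.4 = 2.274 mg/dL
Patient 2: CrCl = (140 − 62) × 57 / (72 × 2.274) × 0.85 = 4446.0 / 163.73 × 0.85 ≈ 23.1 mL/min
|36.4 − 23.1| = 13.3 mL/min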